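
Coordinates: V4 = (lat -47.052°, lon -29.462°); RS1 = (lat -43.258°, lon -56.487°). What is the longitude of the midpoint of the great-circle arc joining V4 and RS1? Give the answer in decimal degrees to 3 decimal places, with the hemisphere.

Bx = cos φ₂ cos Δλ = 0.648754,  By = cos φ₂ sin Δλ = -0.330913
φₘ = atan2(sin φ₁ + sin φ₂, √((cos φ₁ + Bx)² + By²)) = -45.95809°
λₘ = λ₁ + atan2(By, cos φ₁ + Bx) = -43.43300°

43.433°W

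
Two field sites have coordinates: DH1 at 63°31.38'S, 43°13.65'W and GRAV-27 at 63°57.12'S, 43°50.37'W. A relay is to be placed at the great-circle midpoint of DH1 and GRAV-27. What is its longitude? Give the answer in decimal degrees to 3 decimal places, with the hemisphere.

DH1: φ = -63.52300°, λ = -43.22750°
GRAV-27: φ = -63.95200°, λ = -43.83950°
Bx = cos φ₂ cos Δλ = 0.439099,  By = cos φ₂ sin Δλ = -0.004690
φₘ = atan2(sin φ₁ + sin φ₂, √((cos φ₁ + Bx)² + By²)) = -63.73782°
λₘ = λ₁ + atan2(By, cos φ₁ + Bx) = -43.53118°

43.531°W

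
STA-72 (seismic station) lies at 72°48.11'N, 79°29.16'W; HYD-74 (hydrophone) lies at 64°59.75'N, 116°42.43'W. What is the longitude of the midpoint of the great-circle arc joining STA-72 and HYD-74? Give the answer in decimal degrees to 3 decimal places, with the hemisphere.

STA-72: φ = +72.80183°, λ = -79.48600°
HYD-74: φ = +64.99583°, λ = -116.70717°
Bx = cos φ₂ cos Δλ = 0.336586,  By = cos φ₂ sin Δλ = -0.255679
φₘ = atan2(sin φ₁ + sin φ₂, √((cos φ₁ + Bx)² + By²)) = 69.87917°
λₘ = λ₁ + atan2(By, cos φ₁ + Bx) = -101.50374°

101.504°W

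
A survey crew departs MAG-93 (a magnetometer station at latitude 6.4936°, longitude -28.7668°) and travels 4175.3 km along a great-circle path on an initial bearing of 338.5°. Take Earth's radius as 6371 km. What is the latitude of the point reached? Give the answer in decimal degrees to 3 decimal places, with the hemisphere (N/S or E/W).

40.773°N

δ = d/R = 4175.3/6371 = 0.655360 rad
φ₂ = arcsin(sin φ₁ cos δ + cos φ₁ sin δ cos θ)
   = arcsin(0.11309·0.79283 + 0.99358·0.60944·0.93042) = 40.77295°
λ₂ = λ₁ + atan2(sin θ sin δ cos φ₁, cos δ − sin φ₁ sin φ₂) = -45.92099°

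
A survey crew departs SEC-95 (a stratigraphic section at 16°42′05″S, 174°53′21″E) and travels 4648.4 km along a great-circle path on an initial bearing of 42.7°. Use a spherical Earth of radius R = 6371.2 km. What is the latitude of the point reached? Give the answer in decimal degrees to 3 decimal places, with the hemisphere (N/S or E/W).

SEC-95: φ = -16.70139°, λ = +174.88917°
δ = d/R = 4648.4/6371.2 = 0.729596 rad
φ₂ = arcsin(sin φ₁ cos δ + cos φ₁ sin δ cos θ)
   = arcsin(-0.28738·0.74544 + 0.95782·0.66657·0.73491) = 14.77224°
λ₂ = λ₁ + atan2(sin θ sin δ cos φ₁, cos δ − sin φ₁ sin φ₂) = -157.23923°

14.772°N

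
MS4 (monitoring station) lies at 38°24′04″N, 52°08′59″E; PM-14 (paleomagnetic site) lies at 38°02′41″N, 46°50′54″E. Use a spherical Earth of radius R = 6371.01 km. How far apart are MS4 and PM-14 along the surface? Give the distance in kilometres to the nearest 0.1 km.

464.7 km

MS4: φ = +38.40111°, λ = +52.14972°
PM-14: φ = +38.04472°, λ = +46.84833°
Δφ = -0.3564°,  Δλ = -5.3014°
a = sin²(Δφ/2) + cos φ₁ cos φ₂ sin²(Δλ/2) = 0.001330
c = 2·arcsin(√a) = 0.072945 rad = 4.1795°
d = R·c = 6371.01 × 0.072945 = 464.7 km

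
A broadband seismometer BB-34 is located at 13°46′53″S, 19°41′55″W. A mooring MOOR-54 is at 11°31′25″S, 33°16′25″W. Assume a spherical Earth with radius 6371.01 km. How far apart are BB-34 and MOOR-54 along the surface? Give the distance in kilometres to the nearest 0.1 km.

BB-34: φ = -13.78139°, λ = -19.69861°
MOOR-54: φ = -11.52361°, λ = -33.27361°
Δφ = 2.2578°,  Δλ = -13.5750°
a = sin²(Δφ/2) + cos φ₁ cos φ₂ sin²(Δλ/2) = 0.013681
c = 2·arcsin(√a) = 0.234467 rad = 13.4340°
d = R·c = 6371.01 × 0.234467 = 1493.8 km

1493.8 km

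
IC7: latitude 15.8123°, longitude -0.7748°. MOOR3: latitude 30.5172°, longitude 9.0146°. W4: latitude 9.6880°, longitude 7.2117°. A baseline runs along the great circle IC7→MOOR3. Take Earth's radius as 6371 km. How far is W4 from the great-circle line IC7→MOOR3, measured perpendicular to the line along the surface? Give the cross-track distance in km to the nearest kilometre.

1092 km

δ₁₃ = central angle IC7→W4 = 0.172878 rad  (haversine)
θ₁₃ = bearing IC7→W4 = 127.233°,  θ₁₂ = bearing IC7→MOOR3 = 29.656°
dₓₜ = R·arcsin(sin δ₁₃ · sin(θ₁₃ − θ₁₂)) = 6371·arcsin(0.17202·sin(97.577°)) = 1091.695 km
|dₓₜ| = 1091.695 km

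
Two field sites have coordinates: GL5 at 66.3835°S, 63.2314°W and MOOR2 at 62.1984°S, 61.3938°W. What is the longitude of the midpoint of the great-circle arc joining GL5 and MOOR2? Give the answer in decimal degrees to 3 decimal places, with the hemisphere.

Bx = cos φ₂ cos Δλ = 0.466171,  By = cos φ₂ sin Δλ = 0.014956
φₘ = atan2(sin φ₁ + sin φ₂, √((cos φ₁ + Bx)² + By²)) = -64.29381°
λₘ = λ₁ + atan2(By, cos φ₁ + Bx) = -62.24287°

62.243°W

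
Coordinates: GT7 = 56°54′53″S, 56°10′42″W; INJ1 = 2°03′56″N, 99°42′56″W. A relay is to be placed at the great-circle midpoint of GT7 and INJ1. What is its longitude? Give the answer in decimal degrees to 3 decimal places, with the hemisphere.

GT7: φ = -56.91472°, λ = -56.17833°
INJ1: φ = +2.06556°, λ = -99.71556°
Bx = cos φ₂ cos Δλ = 0.724456,  By = cos φ₂ sin Δλ = -0.688378
φₘ = atan2(sin φ₁ + sin φ₂, √((cos φ₁ + Bx)² + By²)) = -29.02773°
λₘ = λ₁ + atan2(By, cos φ₁ + Bx) = -84.63088°

84.631°W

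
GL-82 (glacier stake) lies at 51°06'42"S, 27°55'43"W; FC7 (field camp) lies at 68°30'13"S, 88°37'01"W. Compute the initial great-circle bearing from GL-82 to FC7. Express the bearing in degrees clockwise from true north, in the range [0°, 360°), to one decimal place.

215.7°

GL-82: φ = -51.11167°, λ = -27.92861°
FC7: φ = -68.50361°, λ = -88.61694°
Δλ = -60.6883°
y = sin Δλ · cos φ₂ = -0.319527
x = cos φ₁ sin φ₂ − sin φ₁ cos φ₂ cos Δλ = -0.444499
θ = atan2(y, x) = -144.2896° → 215.7104° (mod 360°)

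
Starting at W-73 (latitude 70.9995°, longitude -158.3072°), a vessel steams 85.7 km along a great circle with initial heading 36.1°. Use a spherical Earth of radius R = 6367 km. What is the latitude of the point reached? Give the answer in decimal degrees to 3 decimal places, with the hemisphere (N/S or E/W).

71.617°N

δ = d/R = 85.7/6367 = 0.013460 rad
φ₂ = arcsin(sin φ₁ cos δ + cos φ₁ sin δ cos θ)
   = arcsin(0.94552·0.99991 + 0.32558·0.01346·0.80799) = 71.61721°
λ₂ = λ₁ + atan2(sin θ sin δ cos φ₁, cos δ − sin φ₁ sin φ₂) = -156.86625°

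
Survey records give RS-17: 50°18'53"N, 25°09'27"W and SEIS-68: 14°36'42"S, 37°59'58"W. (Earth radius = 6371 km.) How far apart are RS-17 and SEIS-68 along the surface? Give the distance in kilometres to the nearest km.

RS-17: φ = +50.31472°, λ = -25.15750°
SEIS-68: φ = -14.61167°, λ = -37.99944°
Δφ = -64.9264°,  Δλ = -12.8419°
a = sin²(Δφ/2) + cos φ₁ cos φ₂ sin²(Δλ/2) = 0.295837
c = 2·arcsin(√a) = 1.150177 rad = 65.9003°
d = R·c = 6371 × 1.150177 = 7327.8 km

7328 km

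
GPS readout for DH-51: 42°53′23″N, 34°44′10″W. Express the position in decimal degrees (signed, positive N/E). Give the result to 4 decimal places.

lat: 42.8897° N → +42.8897°
lon: 34.7361° W → -34.7361°

+42.8897°, -34.7361°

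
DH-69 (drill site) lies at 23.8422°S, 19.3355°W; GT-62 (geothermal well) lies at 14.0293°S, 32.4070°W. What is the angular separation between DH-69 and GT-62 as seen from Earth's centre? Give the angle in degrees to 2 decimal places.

Δφ = 9.8129°,  Δλ = -13.0715°
a = sin²(Δφ/2) + cos φ₁ cos φ₂ sin²(Δλ/2) = 0.018812
c = 2·arcsin(√a) = 0.275180 rad = 15.7667°

15.77°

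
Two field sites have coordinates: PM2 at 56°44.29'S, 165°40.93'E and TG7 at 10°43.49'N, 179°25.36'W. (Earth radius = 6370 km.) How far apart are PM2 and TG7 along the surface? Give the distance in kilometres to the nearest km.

PM2: φ = -56.73817°, λ = +165.68217°
TG7: φ = +10.72483°, λ = -179.42267°
Δφ = 67.4630°,  Δλ = 14.8952°
a = sin²(Δφ/2) + cos φ₁ cos φ₂ sin²(Δλ/2) = 0.317414
c = 2·arcsin(√a) = 1.196979 rad = 68.5818°
d = R·c = 6370 × 1.196979 = 7624.8 km

7625 km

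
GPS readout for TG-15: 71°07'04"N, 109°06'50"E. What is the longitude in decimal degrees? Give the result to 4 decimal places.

109.1139°E

109° + 6′/60 + 50″/3600 = 109 + 0.10000 + 0.01389 = 109.1139°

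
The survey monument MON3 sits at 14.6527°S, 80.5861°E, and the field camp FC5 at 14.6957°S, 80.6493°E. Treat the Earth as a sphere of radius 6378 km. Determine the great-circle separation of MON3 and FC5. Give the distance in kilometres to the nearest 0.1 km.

Δφ = -0.0430°,  Δλ = 0.0632°
a = sin²(Δφ/2) + cos φ₁ cos φ₂ sin²(Δλ/2) = 0.000000
c = 2·arcsin(√a) = 0.001305 rad = 0.0747°
d = R·c = 6378 × 0.001305 = 8.3 km

8.3 km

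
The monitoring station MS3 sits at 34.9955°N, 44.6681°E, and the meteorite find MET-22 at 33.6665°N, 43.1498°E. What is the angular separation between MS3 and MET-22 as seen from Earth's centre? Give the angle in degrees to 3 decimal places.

1.827°

Δφ = -1.3290°,  Δλ = -1.5183°
a = sin²(Δφ/2) + cos φ₁ cos φ₂ sin²(Δλ/2) = 0.000254
c = 2·arcsin(√a) = 0.031888 rad = 1.8270°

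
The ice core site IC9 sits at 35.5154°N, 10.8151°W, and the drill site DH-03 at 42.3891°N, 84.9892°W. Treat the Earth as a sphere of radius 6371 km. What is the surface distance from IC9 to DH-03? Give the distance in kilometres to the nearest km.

Δφ = 6.8737°,  Δλ = -74.1741°
a = sin²(Δφ/2) + cos φ₁ cos φ₂ sin²(Δλ/2) = 0.222207
c = 2·arcsin(√a) = 0.981729 rad = 56.2490°
d = R·c = 6371 × 0.981729 = 6254.6 km

6255 km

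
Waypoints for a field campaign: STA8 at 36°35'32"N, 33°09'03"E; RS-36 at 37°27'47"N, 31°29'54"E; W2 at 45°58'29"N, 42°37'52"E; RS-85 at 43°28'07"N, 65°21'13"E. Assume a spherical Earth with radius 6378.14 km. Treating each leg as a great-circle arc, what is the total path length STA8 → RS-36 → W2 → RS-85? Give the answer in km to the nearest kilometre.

STA8: φ = +36.59222°, λ = +33.15083°
RS-36: φ = +37.46306°, λ = +31.49833°
W2: φ = +45.97472°, λ = +42.63111°
RS-85: φ = +43.46861°, λ = +65.35361°
STA8→RS-36: c = 0.027589 rad, d = 175.97 km
RS-36→W2: c = 0.207227 rad, d = 1321.72 km
W2→RS-85: c = 0.284162 rad, d = 1812.43 km
Total = 175.97 + 1321.72 + 1812.43 = 3310.11 km

3310 km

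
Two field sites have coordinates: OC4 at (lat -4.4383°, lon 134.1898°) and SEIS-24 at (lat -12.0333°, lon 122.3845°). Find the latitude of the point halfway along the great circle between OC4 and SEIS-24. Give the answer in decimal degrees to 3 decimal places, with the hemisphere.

8.279°S

Bx = cos φ₂ cos Δλ = 0.957340,  By = cos φ₂ sin Δλ = -0.200091
φₘ = atan2(sin φ₁ + sin φ₂, √((cos φ₁ + Bx)² + By²)) = -8.27909°
λₘ = λ₁ + atan2(By, cos φ₁ + Bx) = 128.34406°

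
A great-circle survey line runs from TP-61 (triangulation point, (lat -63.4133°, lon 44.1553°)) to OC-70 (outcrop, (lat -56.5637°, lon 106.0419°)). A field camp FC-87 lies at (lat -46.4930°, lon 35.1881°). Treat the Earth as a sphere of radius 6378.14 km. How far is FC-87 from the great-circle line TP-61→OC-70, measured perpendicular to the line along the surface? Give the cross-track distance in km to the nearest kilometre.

1561 km

δ₁₃ = central angle TP-61→FC-87 = 0.307990 rad  (haversine)
θ₁₃ = bearing TP-61→FC-87 = 339.269°,  θ₁₂ = bearing TP-61→OC-70 = 106.210°
dₓₜ = R·arcsin(sin δ₁₃ · sin(θ₁₃ − θ₁₂)) = 6378.14·arcsin(0.30314·sin(233.059°)) = -1560.885 km
|dₓₜ| = 1560.885 km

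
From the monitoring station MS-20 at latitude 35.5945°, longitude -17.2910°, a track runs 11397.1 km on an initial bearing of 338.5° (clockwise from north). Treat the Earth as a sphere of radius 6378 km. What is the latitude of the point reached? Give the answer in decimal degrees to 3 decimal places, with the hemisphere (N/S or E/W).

37.890°N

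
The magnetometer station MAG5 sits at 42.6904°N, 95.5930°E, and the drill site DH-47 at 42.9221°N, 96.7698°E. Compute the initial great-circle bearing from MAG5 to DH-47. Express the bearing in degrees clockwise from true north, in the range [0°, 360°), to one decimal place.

74.6°

Δλ = 1.1768°
y = sin Δλ · cos φ₂ = 0.015039
x = cos φ₁ sin φ₂ − sin φ₁ cos φ₂ cos Δλ = 0.004149
θ = atan2(y, x) = 74.5783° → 74.5783° (mod 360°)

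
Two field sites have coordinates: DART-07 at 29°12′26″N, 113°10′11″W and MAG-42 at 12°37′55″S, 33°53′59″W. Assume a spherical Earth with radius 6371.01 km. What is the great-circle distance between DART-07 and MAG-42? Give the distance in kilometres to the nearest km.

9677 km

DART-07: φ = +29.20722°, λ = -113.16972°
MAG-42: φ = -12.63194°, λ = -33.89972°
Δφ = -41.8392°,  Δλ = 79.2700°
a = sin²(Δφ/2) + cos φ₁ cos φ₂ sin²(Δλ/2) = 0.474068
c = 2·arcsin(√a) = 1.518909 rad = 87.0271°
d = R·c = 6371.01 × 1.518909 = 9677.0 km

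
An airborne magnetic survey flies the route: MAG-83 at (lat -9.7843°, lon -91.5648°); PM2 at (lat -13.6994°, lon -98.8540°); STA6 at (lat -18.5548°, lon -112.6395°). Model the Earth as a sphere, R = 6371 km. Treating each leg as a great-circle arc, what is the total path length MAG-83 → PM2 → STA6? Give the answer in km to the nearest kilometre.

MAG-83→PM2: c = 0.142043 rad, d = 904.96 km
PM2→STA6: c = 0.246057 rad, d = 1567.63 km
Total = 904.96 + 1567.63 = 2472.59 km

2473 km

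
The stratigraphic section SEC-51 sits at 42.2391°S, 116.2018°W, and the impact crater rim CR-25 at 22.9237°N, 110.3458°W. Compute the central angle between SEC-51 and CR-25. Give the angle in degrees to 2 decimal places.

Δφ = 65.1628°,  Δλ = 5.8560°
a = sin²(Δφ/2) + cos φ₁ cos φ₂ sin²(Δλ/2) = 0.291759
c = 2·arcsin(√a) = 1.141223 rad = 65.3873°

65.39°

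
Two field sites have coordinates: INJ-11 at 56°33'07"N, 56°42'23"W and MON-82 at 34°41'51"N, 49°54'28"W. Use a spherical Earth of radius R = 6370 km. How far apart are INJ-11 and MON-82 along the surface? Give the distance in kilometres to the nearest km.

2484 km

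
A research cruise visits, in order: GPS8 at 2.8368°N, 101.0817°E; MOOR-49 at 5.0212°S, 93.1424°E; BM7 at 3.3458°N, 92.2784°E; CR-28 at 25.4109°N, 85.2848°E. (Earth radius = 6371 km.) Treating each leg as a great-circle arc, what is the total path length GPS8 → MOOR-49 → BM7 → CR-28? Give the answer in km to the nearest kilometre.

4742 km

GPS8→MOOR-49: c = 0.194867 rad, d = 1241.50 km
MOOR-49→BM7: c = 0.146807 rad, d = 935.31 km
BM7→CR-28: c = 0.402592 rad, d = 2564.91 km
Total = 1241.50 + 935.31 + 2564.91 = 4741.72 km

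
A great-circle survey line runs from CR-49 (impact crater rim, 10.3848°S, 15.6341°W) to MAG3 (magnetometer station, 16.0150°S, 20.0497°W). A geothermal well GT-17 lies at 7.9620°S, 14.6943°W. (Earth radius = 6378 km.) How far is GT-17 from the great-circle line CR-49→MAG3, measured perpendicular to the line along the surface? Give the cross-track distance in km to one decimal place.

78.9 km

δ₁₃ = central angle CR-49→GT-17 = 0.045280 rad  (haversine)
θ₁₃ = bearing CR-49→GT-17 = 21.030°,  θ₁₂ = bearing CR-49→MAG3 = 216.883°
dₓₜ = R·arcsin(sin δ₁₃ · sin(θ₁₃ − θ₁₂)) = 6378·arcsin(0.04526·sin(-195.853°)) = 78.864 km
|dₓₜ| = 78.864 km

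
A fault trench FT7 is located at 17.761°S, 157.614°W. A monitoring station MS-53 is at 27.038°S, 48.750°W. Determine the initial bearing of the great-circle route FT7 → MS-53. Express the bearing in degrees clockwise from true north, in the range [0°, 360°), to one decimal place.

Δλ = 108.8640°
y = sin Δλ · cos φ₂ = 0.842864
x = cos φ₁ sin φ₂ − sin φ₁ cos φ₂ cos Δλ = -0.520764
θ = atan2(y, x) = 121.7099° → 121.7099° (mod 360°)

121.7°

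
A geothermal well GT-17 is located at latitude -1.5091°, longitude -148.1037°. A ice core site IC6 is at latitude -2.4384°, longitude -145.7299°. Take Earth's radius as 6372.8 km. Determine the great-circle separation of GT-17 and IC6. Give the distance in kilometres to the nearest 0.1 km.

283.4 km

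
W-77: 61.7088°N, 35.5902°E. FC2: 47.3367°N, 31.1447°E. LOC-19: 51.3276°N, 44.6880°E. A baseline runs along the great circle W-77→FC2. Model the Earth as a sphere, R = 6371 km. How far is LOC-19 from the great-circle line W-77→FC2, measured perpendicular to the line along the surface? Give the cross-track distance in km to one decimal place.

δ₁₃ = central angle W-77→LOC-19 = 0.200812 rad  (haversine)
θ₁₃ = bearing W-77→LOC-19 = 150.307°,  θ₁₂ = bearing W-77→FC2 = 192.033°
dₓₜ = R·arcsin(sin δ₁₃ · sin(θ₁₃ − θ₁₂)) = 6371·arcsin(0.19946·sin(-41.726°)) = -848.300 km
|dₓₜ| = 848.300 km

848.3 km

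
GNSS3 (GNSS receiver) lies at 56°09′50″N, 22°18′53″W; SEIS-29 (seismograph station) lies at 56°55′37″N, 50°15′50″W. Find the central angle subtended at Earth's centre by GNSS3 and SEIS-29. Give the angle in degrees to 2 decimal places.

15.32°

GNSS3: φ = +56.16389°, λ = -22.31472°
SEIS-29: φ = +56.92694°, λ = -50.26389°
Δφ = 0.7631°,  Δλ = -27.9492°
a = sin²(Δφ/2) + cos φ₁ cos φ₂ sin²(Δλ/2) = 0.017765
c = 2·arcsin(√a) = 0.267366 rad = 15.3189°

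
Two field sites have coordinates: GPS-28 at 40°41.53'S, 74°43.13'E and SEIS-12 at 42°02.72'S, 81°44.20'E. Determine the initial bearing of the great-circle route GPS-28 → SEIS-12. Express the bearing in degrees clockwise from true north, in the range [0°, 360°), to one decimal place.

GPS-28: φ = -40.69217°, λ = +74.71883°
SEIS-12: φ = -42.04533°, λ = +81.73667°
Δλ = 7.0178°
y = sin Δλ · cos φ₂ = 0.090731
x = cos φ₁ sin φ₂ − sin φ₁ cos φ₂ cos Δλ = -0.027242
θ = atan2(y, x) = 106.7126° → 106.7126° (mod 360°)

106.7°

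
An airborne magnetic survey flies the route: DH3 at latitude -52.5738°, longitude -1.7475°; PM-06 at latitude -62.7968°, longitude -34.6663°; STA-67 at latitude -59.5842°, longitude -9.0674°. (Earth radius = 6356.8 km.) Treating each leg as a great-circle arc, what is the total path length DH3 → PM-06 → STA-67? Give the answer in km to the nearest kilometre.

3626 km

DH3→PM-06: c = 0.349579 rad, d = 2222.20 km
PM-06→STA-67: c = 0.220855 rad, d = 1403.93 km
Total = 2222.20 + 1403.93 = 3626.14 km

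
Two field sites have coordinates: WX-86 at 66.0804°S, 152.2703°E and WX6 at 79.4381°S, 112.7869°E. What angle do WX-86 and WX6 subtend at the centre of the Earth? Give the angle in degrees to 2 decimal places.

Δφ = -13.3577°,  Δλ = -39.4834°
a = sin²(Δφ/2) + cos φ₁ cos φ₂ sin²(Δλ/2) = 0.022006
c = 2·arcsin(√a) = 0.297788 rad = 17.0620°

17.06°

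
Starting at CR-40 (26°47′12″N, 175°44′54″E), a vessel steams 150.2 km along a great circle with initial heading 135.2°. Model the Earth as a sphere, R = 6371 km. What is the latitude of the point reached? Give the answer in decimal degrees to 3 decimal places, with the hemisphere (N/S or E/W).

CR-40: φ = +26.78667°, λ = +175.74833°
δ = d/R = 150.2/6371 = 0.023576 rad
φ₂ = arcsin(sin φ₁ cos δ + cos φ₁ sin δ cos θ)
   = arcsin(0.45067·0.99972 + 0.89269·0.02357·-0.70957) = 25.82428°
λ₂ = λ₁ + atan2(sin θ sin δ cos φ₁, cos δ − sin φ₁ sin φ₂) = 176.80570°

25.824°N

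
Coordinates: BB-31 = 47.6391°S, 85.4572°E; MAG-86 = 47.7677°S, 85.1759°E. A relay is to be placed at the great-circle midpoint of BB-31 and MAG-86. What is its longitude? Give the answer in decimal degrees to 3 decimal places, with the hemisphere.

Bx = cos φ₂ cos Δλ = 0.672130,  By = cos φ₂ sin Δλ = -0.003300
φₘ = atan2(sin φ₁ + sin φ₂, √((cos φ₁ + Bx)² + By²)) = -47.70349°
λₘ = λ₁ + atan2(By, cos φ₁ + Bx) = 85.31672°

85.317°E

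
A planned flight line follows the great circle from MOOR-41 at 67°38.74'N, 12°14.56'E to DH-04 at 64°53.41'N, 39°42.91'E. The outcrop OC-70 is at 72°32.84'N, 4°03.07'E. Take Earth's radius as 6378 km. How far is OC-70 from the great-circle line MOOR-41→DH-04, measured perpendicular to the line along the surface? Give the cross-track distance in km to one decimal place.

MOOR-41: φ = +67.64567°, λ = +12.24267°
DH-04: φ = +64.89017°, λ = +39.71517°
OC-70: φ = +72.54733°, λ = +4.05117°
δ₁₃ = central angle MOOR-41→OC-70 = 0.098233 rad  (haversine)
θ₁₃ = bearing MOOR-41→OC-70 = 334.169°,  θ₁₂ = bearing MOOR-41→DH-04 = 91.117°
dₓₜ = R·arcsin(sin δ₁₃ · sin(θ₁₃ − θ₁₂)) = 6378·arcsin(0.09808·sin(243.052°)) = -558.317 km
|dₓₜ| = 558.317 km

558.3 km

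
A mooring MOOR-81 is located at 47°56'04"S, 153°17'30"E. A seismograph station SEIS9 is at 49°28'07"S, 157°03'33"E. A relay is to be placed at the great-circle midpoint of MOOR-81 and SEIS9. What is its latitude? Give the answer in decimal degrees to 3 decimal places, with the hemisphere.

48.717°S

MOOR-81: φ = -47.93444°, λ = +153.29167°
SEIS9: φ = -49.46861°, λ = +157.05917°
Bx = cos φ₂ cos Δλ = 0.648460,  By = cos φ₂ sin Δλ = 0.042701
φₘ = atan2(sin φ₁ + sin φ₂, √((cos φ₁ + Bx)² + By²)) = -48.71688°
λₘ = λ₁ + atan2(By, cos φ₁ + Bx) = 155.14670°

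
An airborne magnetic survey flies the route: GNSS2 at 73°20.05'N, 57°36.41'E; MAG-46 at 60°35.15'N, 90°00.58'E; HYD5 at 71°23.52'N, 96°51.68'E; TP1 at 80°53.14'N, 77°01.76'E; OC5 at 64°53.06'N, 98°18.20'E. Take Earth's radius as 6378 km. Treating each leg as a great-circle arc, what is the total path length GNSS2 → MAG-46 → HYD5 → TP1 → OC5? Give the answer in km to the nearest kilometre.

6246 km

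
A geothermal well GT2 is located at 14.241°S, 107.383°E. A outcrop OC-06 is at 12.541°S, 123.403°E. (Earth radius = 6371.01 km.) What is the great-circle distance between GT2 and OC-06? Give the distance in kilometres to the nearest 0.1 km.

1742.8 km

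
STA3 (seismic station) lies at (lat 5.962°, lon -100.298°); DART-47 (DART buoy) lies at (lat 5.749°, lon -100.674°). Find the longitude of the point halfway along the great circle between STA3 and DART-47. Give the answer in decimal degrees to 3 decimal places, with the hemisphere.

Bx = cos φ₂ cos Δλ = 0.994949,  By = cos φ₂ sin Δλ = -0.006529
φₘ = atan2(sin φ₁ + sin φ₂, √((cos φ₁ + Bx)² + By²)) = 5.85553°
λₘ = λ₁ + atan2(By, cos φ₁ + Bx) = -100.48604°

100.486°W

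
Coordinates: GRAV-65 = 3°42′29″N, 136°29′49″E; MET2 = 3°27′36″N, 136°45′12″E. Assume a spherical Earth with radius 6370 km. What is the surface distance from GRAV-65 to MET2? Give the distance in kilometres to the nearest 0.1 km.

39.6 km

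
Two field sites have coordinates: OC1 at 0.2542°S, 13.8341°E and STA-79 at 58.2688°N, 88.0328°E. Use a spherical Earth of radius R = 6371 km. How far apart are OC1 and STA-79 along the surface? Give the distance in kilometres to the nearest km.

9116 km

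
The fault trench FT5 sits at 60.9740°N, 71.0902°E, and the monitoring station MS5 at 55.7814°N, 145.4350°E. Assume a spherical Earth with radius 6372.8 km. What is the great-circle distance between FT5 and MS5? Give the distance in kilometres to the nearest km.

4136 km

Δφ = -5.1926°,  Δλ = 74.3448°
a = sin²(Δφ/2) + cos φ₁ cos φ₂ sin²(Δλ/2) = 0.101665
c = 2·arcsin(√a) = 0.649032 rad = 37.1868°
d = R·c = 6372.8 × 0.649032 = 4136.2 km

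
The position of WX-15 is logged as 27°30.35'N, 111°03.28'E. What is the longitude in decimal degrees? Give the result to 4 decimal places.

111° + 3.28′/60 = 111 + 0.05467 = 111.0547°

111.0547°E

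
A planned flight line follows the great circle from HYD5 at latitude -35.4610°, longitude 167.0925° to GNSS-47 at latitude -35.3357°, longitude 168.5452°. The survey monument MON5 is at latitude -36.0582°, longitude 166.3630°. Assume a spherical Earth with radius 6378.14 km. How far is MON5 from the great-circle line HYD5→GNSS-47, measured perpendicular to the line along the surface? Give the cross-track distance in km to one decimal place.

60.0 km

δ₁₃ = central angle HYD5→MON5 = 0.014676 rad  (haversine)
θ₁₃ = bearing HYD5→MON5 = 224.535°,  θ₁₂ = bearing HYD5→GNSS-47 = 84.381°
dₓₜ = R·arcsin(sin δ₁₃ · sin(θ₁₃ − θ₁₂)) = 6378.14·arcsin(0.01468·sin(140.155°)) = 59.974 km
|dₓₜ| = 59.974 km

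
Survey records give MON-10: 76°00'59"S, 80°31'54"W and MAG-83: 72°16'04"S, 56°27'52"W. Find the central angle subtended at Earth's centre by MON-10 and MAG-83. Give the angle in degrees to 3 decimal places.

7.492°

MON-10: φ = -76.01639°, λ = -80.53167°
MAG-83: φ = -72.26778°, λ = -56.46444°
Δφ = 3.7486°,  Δλ = 24.0672°
a = sin²(Δφ/2) + cos φ₁ cos φ₂ sin²(Δλ/2) = 0.004269
c = 2·arcsin(√a) = 0.130764 rad = 7.4922°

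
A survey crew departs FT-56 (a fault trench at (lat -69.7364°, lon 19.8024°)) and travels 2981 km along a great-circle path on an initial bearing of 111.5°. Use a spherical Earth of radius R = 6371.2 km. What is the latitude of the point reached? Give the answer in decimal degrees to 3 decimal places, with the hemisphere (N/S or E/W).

63.448°S

δ = d/R = 2981/6371.2 = 0.467887 rad
φ₂ = arcsin(sin φ₁ cos δ + cos φ₁ sin δ cos θ)
   = arcsin(-0.93811·0.89252 + 0.34634·0.45100·-0.36650) = -63.44834°
λ₂ = λ₁ + atan2(sin θ sin δ cos φ₁, cos δ − sin φ₁ sin φ₂) = 89.64281°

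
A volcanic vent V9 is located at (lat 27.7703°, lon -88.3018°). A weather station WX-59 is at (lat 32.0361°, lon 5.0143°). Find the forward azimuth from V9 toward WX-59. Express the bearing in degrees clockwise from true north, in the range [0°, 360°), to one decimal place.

Δλ = 93.3161°
y = sin Δλ · cos φ₂ = 0.846295
x = cos φ₁ sin φ₂ − sin φ₁ cos φ₂ cos Δλ = 0.492204
θ = atan2(y, x) = 59.8177° → 59.8177° (mod 360°)

59.8°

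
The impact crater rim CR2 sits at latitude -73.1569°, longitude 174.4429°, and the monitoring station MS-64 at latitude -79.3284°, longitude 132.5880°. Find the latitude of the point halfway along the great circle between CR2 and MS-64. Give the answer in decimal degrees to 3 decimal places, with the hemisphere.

Bx = cos φ₂ cos Δλ = 0.137929,  By = cos φ₂ sin Δλ = -0.123560
φₘ = atan2(sin φ₁ + sin φ₂, √((cos φ₁ + Bx)² + By²)) = -77.07484°
λₘ = λ₁ + atan2(By, cos φ₁ + Bx) = 158.32846°

77.075°S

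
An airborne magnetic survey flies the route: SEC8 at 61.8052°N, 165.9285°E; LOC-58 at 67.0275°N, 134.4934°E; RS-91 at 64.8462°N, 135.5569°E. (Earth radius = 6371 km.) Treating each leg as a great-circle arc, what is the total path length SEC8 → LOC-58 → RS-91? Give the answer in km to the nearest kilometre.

1843 km

SEC8→LOC-58: c = 0.250515 rad, d = 1596.03 km
LOC-58→RS-91: c = 0.038814 rad, d = 247.29 km
Total = 1596.03 + 247.29 = 1843.32 km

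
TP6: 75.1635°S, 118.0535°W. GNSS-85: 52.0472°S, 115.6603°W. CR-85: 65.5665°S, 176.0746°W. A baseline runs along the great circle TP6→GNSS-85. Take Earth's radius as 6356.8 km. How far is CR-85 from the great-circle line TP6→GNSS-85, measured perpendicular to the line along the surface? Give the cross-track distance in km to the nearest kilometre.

2264 km

δ₁₃ = central angle TP6→CR-85 = 0.359189 rad  (haversine)
θ₁₃ = bearing TP6→CR-85 = 266.515°,  θ₁₂ = bearing TP6→GNSS-85 = 3.747°
dₓₜ = R·arcsin(sin δ₁₃ · sin(θ₁₃ − θ₁₂)) = 6356.8·arcsin(0.35151·sin(262.767°)) = -2264.309 km
|dₓₜ| = 2264.309 km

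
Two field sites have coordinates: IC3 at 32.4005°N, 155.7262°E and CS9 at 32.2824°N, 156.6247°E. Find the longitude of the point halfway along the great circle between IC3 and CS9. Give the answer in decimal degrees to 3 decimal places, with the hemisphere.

Bx = cos φ₂ cos Δλ = 0.845322,  By = cos φ₂ sin Δλ = 0.013257
φₘ = atan2(sin φ₁ + sin φ₂, √((cos φ₁ + Bx)² + By²)) = 32.34225°
λₘ = λ₁ + atan2(By, cos φ₁ + Bx) = 156.17574°

156.176°E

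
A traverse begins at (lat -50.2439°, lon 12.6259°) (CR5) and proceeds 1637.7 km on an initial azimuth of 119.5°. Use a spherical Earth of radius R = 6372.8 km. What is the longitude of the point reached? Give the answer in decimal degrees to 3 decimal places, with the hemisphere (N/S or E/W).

δ = d/R = 1637.7/6372.8 = 0.256983 rad
φ₂ = arcsin(sin φ₁ cos δ + cos φ₁ sin δ cos θ)
   = arcsin(-0.76877·0.96716 + 0.63952·0.25416·-0.49242) = -55.44359°
λ₂ = λ₁ + atan2(sin θ sin δ cos φ₁, cos δ − sin φ₁ sin φ₂) = 35.58018°

35.580°E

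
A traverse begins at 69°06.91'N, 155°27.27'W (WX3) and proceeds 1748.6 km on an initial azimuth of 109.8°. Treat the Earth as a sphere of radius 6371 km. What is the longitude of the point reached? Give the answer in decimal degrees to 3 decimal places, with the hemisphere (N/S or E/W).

124.722°W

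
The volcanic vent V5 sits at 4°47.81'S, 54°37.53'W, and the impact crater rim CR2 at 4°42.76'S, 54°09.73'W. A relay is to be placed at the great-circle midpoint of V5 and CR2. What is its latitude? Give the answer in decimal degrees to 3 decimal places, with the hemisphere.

4.755°S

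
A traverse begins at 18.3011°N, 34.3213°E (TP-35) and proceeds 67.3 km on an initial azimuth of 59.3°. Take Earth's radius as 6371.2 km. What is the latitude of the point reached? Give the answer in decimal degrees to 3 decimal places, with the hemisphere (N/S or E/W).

δ = d/R = 67.3/6371.2 = 0.010563 rad
φ₂ = arcsin(sin φ₁ cos δ + cos φ₁ sin δ cos θ)
   = arcsin(0.31401·0.99994 + 0.94942·0.01056·0.51054) = 18.60931°
λ₂ = λ₁ + atan2(sin θ sin δ cos φ₁, cos δ − sin φ₁ sin φ₂) = 34.87041°

18.609°N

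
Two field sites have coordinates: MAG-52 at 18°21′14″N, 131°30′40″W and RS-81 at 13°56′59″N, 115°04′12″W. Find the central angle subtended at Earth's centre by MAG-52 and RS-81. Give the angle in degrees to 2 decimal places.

16.39°

MAG-52: φ = +18.35389°, λ = -131.51111°
RS-81: φ = +13.94972°, λ = -115.07000°
Δφ = -4.4042°,  Δλ = 16.4411°
a = sin²(Δφ/2) + cos φ₁ cos φ₂ sin²(Δλ/2) = 0.020309
c = 2·arcsin(√a) = 0.285990 rad = 16.3860°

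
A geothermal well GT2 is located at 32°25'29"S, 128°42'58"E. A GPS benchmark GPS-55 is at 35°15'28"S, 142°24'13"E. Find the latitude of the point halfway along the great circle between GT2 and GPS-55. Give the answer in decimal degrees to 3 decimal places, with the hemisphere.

34.031°S

GT2: φ = -32.42472°, λ = +128.71611°
GPS-55: φ = -35.25778°, λ = +142.40361°
Bx = cos φ₂ cos Δλ = 0.793373,  By = cos φ₂ sin Δλ = 0.193220
φₘ = atan2(sin φ₁ + sin φ₂, √((cos φ₁ + Bx)² + By²)) = -34.03096°
λₘ = λ₁ + atan2(By, cos φ₁ + Bx) = 135.44585°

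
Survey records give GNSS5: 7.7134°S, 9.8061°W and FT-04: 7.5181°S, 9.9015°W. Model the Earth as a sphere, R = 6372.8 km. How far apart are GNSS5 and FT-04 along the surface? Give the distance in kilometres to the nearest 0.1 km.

24.1 km

Δφ = 0.1953°,  Δλ = -0.0954°
a = sin²(Δφ/2) + cos φ₁ cos φ₂ sin²(Δλ/2) = 0.000004
c = 2·arcsin(√a) = 0.003787 rad = 0.2170°
d = R·c = 6372.8 × 0.003787 = 24.1 km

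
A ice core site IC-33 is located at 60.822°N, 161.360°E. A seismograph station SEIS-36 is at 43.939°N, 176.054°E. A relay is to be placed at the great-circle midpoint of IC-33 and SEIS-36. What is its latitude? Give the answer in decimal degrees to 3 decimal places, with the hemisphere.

52.600°N

Bx = cos φ₂ cos Δλ = 0.696528,  By = cos φ₂ sin Δλ = 0.182653
φₘ = atan2(sin φ₁ + sin φ₂, √((cos φ₁ + Bx)² + By²)) = 52.60012°
λₘ = λ₁ + atan2(By, cos φ₁ + Bx) = 170.12936°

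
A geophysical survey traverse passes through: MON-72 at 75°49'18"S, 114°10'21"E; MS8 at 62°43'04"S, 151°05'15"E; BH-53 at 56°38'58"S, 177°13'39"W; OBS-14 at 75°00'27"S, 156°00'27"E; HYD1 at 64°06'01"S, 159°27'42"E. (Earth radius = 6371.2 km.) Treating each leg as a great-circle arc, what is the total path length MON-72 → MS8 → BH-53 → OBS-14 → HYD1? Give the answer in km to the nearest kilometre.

MON-72: φ = -75.82167°, λ = +114.17250°
MS8: φ = -62.71778°, λ = +151.08750°
BH-53: φ = -56.64944°, λ = -177.22750°
OBS-14: φ = -75.00750°, λ = +156.00750°
HYD1: φ = -64.10028°, λ = +159.46167°
MON-72→MS8: c = 0.312875 rad, d = 1993.39 km
MS8→BH-53: c = 0.294883 rad, d = 1878.76 km
BH-53→OBS-14: c = 0.365711 rad, d = 2330.02 km
OBS-14→HYD1: c = 0.191449 rad, d = 1219.76 km
Total = 1993.39 + 1878.76 + 2330.02 + 1219.76 = 7421.92 km

7422 km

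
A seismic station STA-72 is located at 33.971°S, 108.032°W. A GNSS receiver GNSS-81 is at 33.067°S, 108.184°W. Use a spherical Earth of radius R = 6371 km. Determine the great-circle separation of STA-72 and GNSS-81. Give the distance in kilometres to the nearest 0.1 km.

Δφ = 0.9040°,  Δλ = -0.1520°
a = sin²(Δφ/2) + cos φ₁ cos φ₂ sin²(Δλ/2) = 0.000063
c = 2·arcsin(√a) = 0.015932 rad = 0.9128°
d = R·c = 6371 × 0.015932 = 101.5 km

101.5 km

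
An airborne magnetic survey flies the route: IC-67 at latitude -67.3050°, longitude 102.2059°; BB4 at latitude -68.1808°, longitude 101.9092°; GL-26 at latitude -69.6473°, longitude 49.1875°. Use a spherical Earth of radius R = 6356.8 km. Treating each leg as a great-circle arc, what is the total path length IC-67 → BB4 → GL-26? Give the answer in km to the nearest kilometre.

IC-67→BB4: c = 0.015411 rad, d = 97.96 km
BB4→GL-26: c = 0.321698 rad, d = 2044.97 km
Total = 97.96 + 2044.97 = 2142.93 km

2143 km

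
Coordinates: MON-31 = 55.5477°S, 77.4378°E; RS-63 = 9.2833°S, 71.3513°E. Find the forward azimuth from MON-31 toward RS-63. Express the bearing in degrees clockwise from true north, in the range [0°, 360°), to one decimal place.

Δλ = -6.0865°
y = sin Δλ · cos φ₂ = -0.104641
x = cos φ₁ sin φ₂ − sin φ₁ cos φ₂ cos Δλ = 0.717950
θ = atan2(y, x) = -8.2925° → 351.7075° (mod 360°)

351.7°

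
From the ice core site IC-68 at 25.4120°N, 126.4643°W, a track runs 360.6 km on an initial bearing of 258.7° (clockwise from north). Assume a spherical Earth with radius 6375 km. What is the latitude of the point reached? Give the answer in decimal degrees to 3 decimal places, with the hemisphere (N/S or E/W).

24.736°N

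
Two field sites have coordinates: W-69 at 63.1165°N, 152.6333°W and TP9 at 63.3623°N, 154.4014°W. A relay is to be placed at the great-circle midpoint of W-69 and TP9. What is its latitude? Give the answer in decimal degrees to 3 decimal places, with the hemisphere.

63.242°N

Bx = cos φ₂ cos Δλ = 0.448134,  By = cos φ₂ sin Δλ = -0.013833
φₘ = atan2(sin φ₁ + sin φ₂, √((cos φ₁ + Bx)² + By²)) = 63.24214°
λₘ = λ₁ + atan2(By, cos φ₁ + Bx) = -153.51359°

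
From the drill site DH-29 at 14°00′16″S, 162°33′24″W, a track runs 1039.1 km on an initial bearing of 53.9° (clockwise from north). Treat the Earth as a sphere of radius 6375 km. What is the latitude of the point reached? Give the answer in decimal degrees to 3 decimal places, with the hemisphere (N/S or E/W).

DH-29: φ = -14.00444°, λ = -162.55667°
δ = d/R = 1039.1/6375 = 0.162996 rad
φ₂ = arcsin(sin φ₁ cos δ + cos φ₁ sin δ cos θ)
   = arcsin(-0.24200·0.98675 + 0.97028·0.16228·0.58920) = -8.39632°
λ₂ = λ₁ + atan2(sin θ sin δ cos φ₁, cos δ − sin φ₁ sin φ₂) = -154.94042°

8.396°S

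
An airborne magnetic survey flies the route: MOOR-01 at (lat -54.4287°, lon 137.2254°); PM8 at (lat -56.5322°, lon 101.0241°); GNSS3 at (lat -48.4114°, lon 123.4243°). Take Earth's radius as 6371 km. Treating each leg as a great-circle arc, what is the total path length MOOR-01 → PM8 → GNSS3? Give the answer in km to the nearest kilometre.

MOOR-01→PM8: c = 0.355722 rad, d = 2266.31 km
PM8→GNSS3: c = 0.275270 rad, d = 1753.74 km
Total = 2266.31 + 1753.74 = 4020.05 km

4020 km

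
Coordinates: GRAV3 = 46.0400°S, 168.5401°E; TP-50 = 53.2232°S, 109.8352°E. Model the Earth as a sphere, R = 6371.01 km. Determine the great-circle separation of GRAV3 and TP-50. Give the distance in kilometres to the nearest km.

Δφ = -7.1832°,  Δλ = -58.7049°
a = sin²(Δφ/2) + cos φ₁ cos φ₂ sin²(Δλ/2) = 0.103781
c = 2·arcsin(√a) = 0.656001 rad = 37.5861°
d = R·c = 6371.01 × 0.656001 = 4179.4 km

4179 km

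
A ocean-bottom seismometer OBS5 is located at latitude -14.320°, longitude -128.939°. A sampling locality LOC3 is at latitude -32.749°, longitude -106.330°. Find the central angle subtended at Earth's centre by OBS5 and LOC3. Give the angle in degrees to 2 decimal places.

Δφ = -18.4290°,  Δλ = 22.6090°
a = sin²(Δφ/2) + cos φ₁ cos φ₂ sin²(Δλ/2) = 0.056955
c = 2·arcsin(√a) = 0.481957 rad = 27.6141°

27.61°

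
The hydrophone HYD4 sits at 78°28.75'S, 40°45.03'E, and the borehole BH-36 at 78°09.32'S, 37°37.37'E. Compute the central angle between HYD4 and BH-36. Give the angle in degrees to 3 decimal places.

HYD4: φ = -78.47917°, λ = +40.75050°
BH-36: φ = -78.15533°, λ = +37.62283°
Δφ = 0.3238°,  Δλ = -3.1277°
a = sin²(Δφ/2) + cos φ₁ cos φ₂ sin²(Δλ/2) = 0.000039
c = 2·arcsin(√a) = 0.012413 rad = 0.7112°

0.711°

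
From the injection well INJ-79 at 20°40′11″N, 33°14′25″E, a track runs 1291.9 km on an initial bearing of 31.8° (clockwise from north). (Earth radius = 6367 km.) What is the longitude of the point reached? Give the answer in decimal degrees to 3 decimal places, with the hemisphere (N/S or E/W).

40.312°E

INJ-79: φ = +20.66972°, λ = +33.24028°
δ = d/R = 1291.9/6367 = 0.202906 rad
φ₂ = arcsin(sin φ₁ cos δ + cos φ₁ sin δ cos θ)
   = arcsin(0.35298·0.97949 + 0.93563·0.20152·0.84989) = 30.39656°
λ₂ = λ₁ + atan2(sin θ sin δ cos φ₁, cos δ − sin φ₁ sin φ₂) = 40.31206°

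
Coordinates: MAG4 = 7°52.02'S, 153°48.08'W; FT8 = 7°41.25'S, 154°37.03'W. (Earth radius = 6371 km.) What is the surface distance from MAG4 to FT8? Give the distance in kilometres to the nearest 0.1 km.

92.1 km

MAG4: φ = -7.86700°, λ = -153.80133°
FT8: φ = -7.68750°, λ = -154.61717°
Δφ = 0.1795°,  Δλ = -0.8158°
a = sin²(Δφ/2) + cos φ₁ cos φ₂ sin²(Δλ/2) = 0.000052
c = 2·arcsin(√a) = 0.014452 rad = 0.8280°
d = R·c = 6371 × 0.014452 = 92.1 km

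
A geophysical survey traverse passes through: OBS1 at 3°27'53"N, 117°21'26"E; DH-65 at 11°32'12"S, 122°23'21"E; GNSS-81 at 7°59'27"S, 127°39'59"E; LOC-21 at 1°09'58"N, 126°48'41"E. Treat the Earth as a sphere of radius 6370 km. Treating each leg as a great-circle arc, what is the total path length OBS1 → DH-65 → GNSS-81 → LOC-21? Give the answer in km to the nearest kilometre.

3480 km

OBS1: φ = +3.46472°, λ = +117.35722°
DH-65: φ = -11.53667°, λ = +122.38917°
GNSS-81: φ = -7.99083°, λ = +127.66639°
LOC-21: φ = +1.16611°, λ = +126.81139°
OBS1→DH-65: c = 0.276011 rad, d = 1758.19 km
DH-65→GNSS-81: c = 0.109846 rad, d = 699.72 km
GNSS-81→LOC-21: c = 0.160510 rad, d = 1022.45 km
Total = 1758.19 + 699.72 + 1022.45 = 3480.36 km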